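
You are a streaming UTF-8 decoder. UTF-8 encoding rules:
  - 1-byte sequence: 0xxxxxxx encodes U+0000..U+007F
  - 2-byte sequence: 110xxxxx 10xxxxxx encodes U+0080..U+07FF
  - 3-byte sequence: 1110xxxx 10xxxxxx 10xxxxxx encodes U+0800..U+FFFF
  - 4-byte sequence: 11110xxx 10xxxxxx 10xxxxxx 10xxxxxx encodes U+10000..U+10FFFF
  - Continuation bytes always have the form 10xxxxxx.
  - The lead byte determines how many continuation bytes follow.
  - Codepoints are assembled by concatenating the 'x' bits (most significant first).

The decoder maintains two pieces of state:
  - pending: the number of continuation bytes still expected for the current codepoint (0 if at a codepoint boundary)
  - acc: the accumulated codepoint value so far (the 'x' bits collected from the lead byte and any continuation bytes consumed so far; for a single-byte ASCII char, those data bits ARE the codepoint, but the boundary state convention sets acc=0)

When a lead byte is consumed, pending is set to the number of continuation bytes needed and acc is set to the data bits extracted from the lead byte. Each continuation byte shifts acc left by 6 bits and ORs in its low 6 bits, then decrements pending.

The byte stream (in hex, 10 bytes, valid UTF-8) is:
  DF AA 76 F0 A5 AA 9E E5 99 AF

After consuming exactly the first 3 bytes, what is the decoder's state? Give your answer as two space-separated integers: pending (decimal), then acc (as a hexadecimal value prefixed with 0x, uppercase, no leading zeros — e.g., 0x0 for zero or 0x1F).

Answer: 0 0x0

Derivation:
Byte[0]=DF: 2-byte lead. pending=1, acc=0x1F
Byte[1]=AA: continuation. acc=(acc<<6)|0x2A=0x7EA, pending=0
Byte[2]=76: 1-byte. pending=0, acc=0x0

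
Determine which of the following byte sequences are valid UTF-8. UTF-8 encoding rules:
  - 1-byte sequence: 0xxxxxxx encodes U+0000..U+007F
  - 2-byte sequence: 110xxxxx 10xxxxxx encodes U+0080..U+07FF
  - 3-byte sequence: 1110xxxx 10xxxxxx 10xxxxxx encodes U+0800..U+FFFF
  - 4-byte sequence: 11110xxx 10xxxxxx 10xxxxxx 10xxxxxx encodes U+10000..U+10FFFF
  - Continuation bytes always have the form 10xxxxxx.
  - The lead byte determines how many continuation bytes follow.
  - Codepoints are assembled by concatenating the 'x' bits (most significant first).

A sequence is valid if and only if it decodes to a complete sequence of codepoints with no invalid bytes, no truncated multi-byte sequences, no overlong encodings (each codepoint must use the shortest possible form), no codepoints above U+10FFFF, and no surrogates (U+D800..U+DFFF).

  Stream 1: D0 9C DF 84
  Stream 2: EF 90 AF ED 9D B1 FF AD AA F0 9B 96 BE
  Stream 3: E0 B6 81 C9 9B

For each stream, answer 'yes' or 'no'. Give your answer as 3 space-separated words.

Answer: yes no yes

Derivation:
Stream 1: decodes cleanly. VALID
Stream 2: error at byte offset 6. INVALID
Stream 3: decodes cleanly. VALID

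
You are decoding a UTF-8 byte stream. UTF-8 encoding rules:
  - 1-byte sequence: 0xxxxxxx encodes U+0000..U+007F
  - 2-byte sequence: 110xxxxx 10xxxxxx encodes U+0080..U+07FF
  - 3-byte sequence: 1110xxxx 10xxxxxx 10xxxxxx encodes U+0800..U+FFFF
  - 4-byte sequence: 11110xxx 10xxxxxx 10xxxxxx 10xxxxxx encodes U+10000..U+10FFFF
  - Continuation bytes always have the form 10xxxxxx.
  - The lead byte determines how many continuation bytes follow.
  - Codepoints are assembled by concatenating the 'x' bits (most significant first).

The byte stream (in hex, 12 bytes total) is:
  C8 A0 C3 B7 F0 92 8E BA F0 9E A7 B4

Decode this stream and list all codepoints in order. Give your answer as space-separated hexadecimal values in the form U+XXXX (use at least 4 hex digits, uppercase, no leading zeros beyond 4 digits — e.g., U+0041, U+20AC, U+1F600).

Byte[0]=C8: 2-byte lead, need 1 cont bytes. acc=0x8
Byte[1]=A0: continuation. acc=(acc<<6)|0x20=0x220
Completed: cp=U+0220 (starts at byte 0)
Byte[2]=C3: 2-byte lead, need 1 cont bytes. acc=0x3
Byte[3]=B7: continuation. acc=(acc<<6)|0x37=0xF7
Completed: cp=U+00F7 (starts at byte 2)
Byte[4]=F0: 4-byte lead, need 3 cont bytes. acc=0x0
Byte[5]=92: continuation. acc=(acc<<6)|0x12=0x12
Byte[6]=8E: continuation. acc=(acc<<6)|0x0E=0x48E
Byte[7]=BA: continuation. acc=(acc<<6)|0x3A=0x123BA
Completed: cp=U+123BA (starts at byte 4)
Byte[8]=F0: 4-byte lead, need 3 cont bytes. acc=0x0
Byte[9]=9E: continuation. acc=(acc<<6)|0x1E=0x1E
Byte[10]=A7: continuation. acc=(acc<<6)|0x27=0x7A7
Byte[11]=B4: continuation. acc=(acc<<6)|0x34=0x1E9F4
Completed: cp=U+1E9F4 (starts at byte 8)

Answer: U+0220 U+00F7 U+123BA U+1E9F4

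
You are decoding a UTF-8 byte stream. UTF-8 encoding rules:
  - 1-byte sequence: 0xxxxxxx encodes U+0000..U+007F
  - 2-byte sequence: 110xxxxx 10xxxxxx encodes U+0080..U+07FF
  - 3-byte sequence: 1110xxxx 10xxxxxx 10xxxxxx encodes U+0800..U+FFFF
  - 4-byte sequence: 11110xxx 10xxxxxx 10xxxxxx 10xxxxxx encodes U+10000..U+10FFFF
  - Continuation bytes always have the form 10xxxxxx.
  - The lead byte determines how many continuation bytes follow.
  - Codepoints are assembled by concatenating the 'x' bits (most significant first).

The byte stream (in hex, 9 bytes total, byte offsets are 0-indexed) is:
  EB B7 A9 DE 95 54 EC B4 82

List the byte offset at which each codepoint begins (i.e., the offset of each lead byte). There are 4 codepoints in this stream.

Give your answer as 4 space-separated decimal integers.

Byte[0]=EB: 3-byte lead, need 2 cont bytes. acc=0xB
Byte[1]=B7: continuation. acc=(acc<<6)|0x37=0x2F7
Byte[2]=A9: continuation. acc=(acc<<6)|0x29=0xBDE9
Completed: cp=U+BDE9 (starts at byte 0)
Byte[3]=DE: 2-byte lead, need 1 cont bytes. acc=0x1E
Byte[4]=95: continuation. acc=(acc<<6)|0x15=0x795
Completed: cp=U+0795 (starts at byte 3)
Byte[5]=54: 1-byte ASCII. cp=U+0054
Byte[6]=EC: 3-byte lead, need 2 cont bytes. acc=0xC
Byte[7]=B4: continuation. acc=(acc<<6)|0x34=0x334
Byte[8]=82: continuation. acc=(acc<<6)|0x02=0xCD02
Completed: cp=U+CD02 (starts at byte 6)

Answer: 0 3 5 6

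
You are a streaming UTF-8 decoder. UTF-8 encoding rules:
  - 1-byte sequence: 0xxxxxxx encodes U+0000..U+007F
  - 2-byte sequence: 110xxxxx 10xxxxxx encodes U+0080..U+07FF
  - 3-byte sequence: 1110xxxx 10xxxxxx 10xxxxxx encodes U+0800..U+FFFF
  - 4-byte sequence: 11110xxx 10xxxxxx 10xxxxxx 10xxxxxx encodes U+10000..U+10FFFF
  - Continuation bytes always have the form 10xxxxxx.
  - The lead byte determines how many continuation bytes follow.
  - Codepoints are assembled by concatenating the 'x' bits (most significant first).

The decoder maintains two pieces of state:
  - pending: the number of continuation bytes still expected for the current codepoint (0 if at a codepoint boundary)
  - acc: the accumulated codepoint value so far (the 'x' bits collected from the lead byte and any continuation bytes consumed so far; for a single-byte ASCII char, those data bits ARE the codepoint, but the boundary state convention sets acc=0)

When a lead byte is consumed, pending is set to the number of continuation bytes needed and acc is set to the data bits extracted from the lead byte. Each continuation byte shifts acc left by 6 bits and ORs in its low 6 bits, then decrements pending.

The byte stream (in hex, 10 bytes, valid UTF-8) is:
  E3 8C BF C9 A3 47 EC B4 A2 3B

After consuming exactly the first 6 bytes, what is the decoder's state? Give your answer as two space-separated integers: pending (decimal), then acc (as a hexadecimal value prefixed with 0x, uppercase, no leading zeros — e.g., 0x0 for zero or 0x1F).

Byte[0]=E3: 3-byte lead. pending=2, acc=0x3
Byte[1]=8C: continuation. acc=(acc<<6)|0x0C=0xCC, pending=1
Byte[2]=BF: continuation. acc=(acc<<6)|0x3F=0x333F, pending=0
Byte[3]=C9: 2-byte lead. pending=1, acc=0x9
Byte[4]=A3: continuation. acc=(acc<<6)|0x23=0x263, pending=0
Byte[5]=47: 1-byte. pending=0, acc=0x0

Answer: 0 0x0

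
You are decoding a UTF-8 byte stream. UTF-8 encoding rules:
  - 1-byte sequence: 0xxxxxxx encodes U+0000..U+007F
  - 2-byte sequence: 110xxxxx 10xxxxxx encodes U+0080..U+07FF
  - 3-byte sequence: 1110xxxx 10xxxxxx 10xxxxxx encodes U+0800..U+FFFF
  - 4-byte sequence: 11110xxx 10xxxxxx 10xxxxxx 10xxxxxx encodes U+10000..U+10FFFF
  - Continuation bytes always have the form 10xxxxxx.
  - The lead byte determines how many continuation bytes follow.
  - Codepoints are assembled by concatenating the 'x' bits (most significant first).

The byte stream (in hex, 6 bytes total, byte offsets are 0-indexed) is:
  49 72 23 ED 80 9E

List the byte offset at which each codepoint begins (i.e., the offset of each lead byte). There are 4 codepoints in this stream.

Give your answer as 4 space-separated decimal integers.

Answer: 0 1 2 3

Derivation:
Byte[0]=49: 1-byte ASCII. cp=U+0049
Byte[1]=72: 1-byte ASCII. cp=U+0072
Byte[2]=23: 1-byte ASCII. cp=U+0023
Byte[3]=ED: 3-byte lead, need 2 cont bytes. acc=0xD
Byte[4]=80: continuation. acc=(acc<<6)|0x00=0x340
Byte[5]=9E: continuation. acc=(acc<<6)|0x1E=0xD01E
Completed: cp=U+D01E (starts at byte 3)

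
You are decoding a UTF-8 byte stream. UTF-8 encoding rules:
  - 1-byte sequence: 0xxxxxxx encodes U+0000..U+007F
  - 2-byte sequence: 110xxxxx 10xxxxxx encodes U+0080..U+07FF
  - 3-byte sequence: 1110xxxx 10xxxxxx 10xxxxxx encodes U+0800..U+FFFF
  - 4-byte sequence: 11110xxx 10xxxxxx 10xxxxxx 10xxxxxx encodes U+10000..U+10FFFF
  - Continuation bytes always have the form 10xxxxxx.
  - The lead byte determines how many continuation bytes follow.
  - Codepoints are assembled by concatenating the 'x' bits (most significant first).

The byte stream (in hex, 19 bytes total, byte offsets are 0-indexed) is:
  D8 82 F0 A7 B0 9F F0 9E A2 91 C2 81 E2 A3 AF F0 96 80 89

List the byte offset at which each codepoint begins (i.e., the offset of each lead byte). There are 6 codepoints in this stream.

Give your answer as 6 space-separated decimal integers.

Byte[0]=D8: 2-byte lead, need 1 cont bytes. acc=0x18
Byte[1]=82: continuation. acc=(acc<<6)|0x02=0x602
Completed: cp=U+0602 (starts at byte 0)
Byte[2]=F0: 4-byte lead, need 3 cont bytes. acc=0x0
Byte[3]=A7: continuation. acc=(acc<<6)|0x27=0x27
Byte[4]=B0: continuation. acc=(acc<<6)|0x30=0x9F0
Byte[5]=9F: continuation. acc=(acc<<6)|0x1F=0x27C1F
Completed: cp=U+27C1F (starts at byte 2)
Byte[6]=F0: 4-byte lead, need 3 cont bytes. acc=0x0
Byte[7]=9E: continuation. acc=(acc<<6)|0x1E=0x1E
Byte[8]=A2: continuation. acc=(acc<<6)|0x22=0x7A2
Byte[9]=91: continuation. acc=(acc<<6)|0x11=0x1E891
Completed: cp=U+1E891 (starts at byte 6)
Byte[10]=C2: 2-byte lead, need 1 cont bytes. acc=0x2
Byte[11]=81: continuation. acc=(acc<<6)|0x01=0x81
Completed: cp=U+0081 (starts at byte 10)
Byte[12]=E2: 3-byte lead, need 2 cont bytes. acc=0x2
Byte[13]=A3: continuation. acc=(acc<<6)|0x23=0xA3
Byte[14]=AF: continuation. acc=(acc<<6)|0x2F=0x28EF
Completed: cp=U+28EF (starts at byte 12)
Byte[15]=F0: 4-byte lead, need 3 cont bytes. acc=0x0
Byte[16]=96: continuation. acc=(acc<<6)|0x16=0x16
Byte[17]=80: continuation. acc=(acc<<6)|0x00=0x580
Byte[18]=89: continuation. acc=(acc<<6)|0x09=0x16009
Completed: cp=U+16009 (starts at byte 15)

Answer: 0 2 6 10 12 15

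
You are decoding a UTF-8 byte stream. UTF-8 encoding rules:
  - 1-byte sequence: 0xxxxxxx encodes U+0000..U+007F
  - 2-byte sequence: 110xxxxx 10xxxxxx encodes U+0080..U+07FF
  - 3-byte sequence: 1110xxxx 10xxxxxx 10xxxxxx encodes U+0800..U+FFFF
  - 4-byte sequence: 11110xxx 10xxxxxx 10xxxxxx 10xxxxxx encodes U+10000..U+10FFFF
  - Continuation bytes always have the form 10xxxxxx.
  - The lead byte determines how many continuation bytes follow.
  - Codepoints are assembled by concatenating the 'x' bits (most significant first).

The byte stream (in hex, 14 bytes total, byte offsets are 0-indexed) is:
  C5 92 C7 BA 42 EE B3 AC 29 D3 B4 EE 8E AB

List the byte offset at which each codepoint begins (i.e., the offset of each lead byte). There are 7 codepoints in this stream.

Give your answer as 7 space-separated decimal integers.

Byte[0]=C5: 2-byte lead, need 1 cont bytes. acc=0x5
Byte[1]=92: continuation. acc=(acc<<6)|0x12=0x152
Completed: cp=U+0152 (starts at byte 0)
Byte[2]=C7: 2-byte lead, need 1 cont bytes. acc=0x7
Byte[3]=BA: continuation. acc=(acc<<6)|0x3A=0x1FA
Completed: cp=U+01FA (starts at byte 2)
Byte[4]=42: 1-byte ASCII. cp=U+0042
Byte[5]=EE: 3-byte lead, need 2 cont bytes. acc=0xE
Byte[6]=B3: continuation. acc=(acc<<6)|0x33=0x3B3
Byte[7]=AC: continuation. acc=(acc<<6)|0x2C=0xECEC
Completed: cp=U+ECEC (starts at byte 5)
Byte[8]=29: 1-byte ASCII. cp=U+0029
Byte[9]=D3: 2-byte lead, need 1 cont bytes. acc=0x13
Byte[10]=B4: continuation. acc=(acc<<6)|0x34=0x4F4
Completed: cp=U+04F4 (starts at byte 9)
Byte[11]=EE: 3-byte lead, need 2 cont bytes. acc=0xE
Byte[12]=8E: continuation. acc=(acc<<6)|0x0E=0x38E
Byte[13]=AB: continuation. acc=(acc<<6)|0x2B=0xE3AB
Completed: cp=U+E3AB (starts at byte 11)

Answer: 0 2 4 5 8 9 11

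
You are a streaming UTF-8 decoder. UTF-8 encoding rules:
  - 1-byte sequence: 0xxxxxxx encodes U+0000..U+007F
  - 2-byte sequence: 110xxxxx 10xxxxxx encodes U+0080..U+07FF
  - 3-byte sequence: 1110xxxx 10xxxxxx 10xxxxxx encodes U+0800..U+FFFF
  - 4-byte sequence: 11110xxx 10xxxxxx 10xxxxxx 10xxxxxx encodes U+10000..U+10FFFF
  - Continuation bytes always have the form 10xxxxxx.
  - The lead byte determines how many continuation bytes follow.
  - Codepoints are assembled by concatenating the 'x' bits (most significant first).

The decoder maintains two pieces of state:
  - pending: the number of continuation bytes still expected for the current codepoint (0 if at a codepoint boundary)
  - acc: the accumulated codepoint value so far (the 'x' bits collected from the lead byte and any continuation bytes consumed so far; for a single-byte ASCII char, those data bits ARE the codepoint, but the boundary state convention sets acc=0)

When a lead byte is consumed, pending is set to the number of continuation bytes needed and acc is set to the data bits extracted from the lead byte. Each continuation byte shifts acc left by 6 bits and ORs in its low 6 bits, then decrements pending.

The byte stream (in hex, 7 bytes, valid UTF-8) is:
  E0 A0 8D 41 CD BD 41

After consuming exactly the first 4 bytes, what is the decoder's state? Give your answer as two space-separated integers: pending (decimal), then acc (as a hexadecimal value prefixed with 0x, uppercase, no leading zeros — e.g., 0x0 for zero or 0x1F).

Answer: 0 0x0

Derivation:
Byte[0]=E0: 3-byte lead. pending=2, acc=0x0
Byte[1]=A0: continuation. acc=(acc<<6)|0x20=0x20, pending=1
Byte[2]=8D: continuation. acc=(acc<<6)|0x0D=0x80D, pending=0
Byte[3]=41: 1-byte. pending=0, acc=0x0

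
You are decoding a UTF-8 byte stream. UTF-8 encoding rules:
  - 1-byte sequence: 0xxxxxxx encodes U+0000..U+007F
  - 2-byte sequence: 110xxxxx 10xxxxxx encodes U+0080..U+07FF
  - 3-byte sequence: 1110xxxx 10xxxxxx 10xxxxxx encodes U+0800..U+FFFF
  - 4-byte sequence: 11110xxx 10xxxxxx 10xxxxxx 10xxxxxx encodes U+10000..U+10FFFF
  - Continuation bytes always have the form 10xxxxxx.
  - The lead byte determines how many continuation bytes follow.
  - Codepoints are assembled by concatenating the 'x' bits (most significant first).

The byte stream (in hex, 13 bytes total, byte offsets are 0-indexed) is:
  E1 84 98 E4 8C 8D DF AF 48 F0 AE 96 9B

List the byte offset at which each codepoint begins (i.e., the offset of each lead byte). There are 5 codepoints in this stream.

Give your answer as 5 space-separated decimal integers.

Answer: 0 3 6 8 9

Derivation:
Byte[0]=E1: 3-byte lead, need 2 cont bytes. acc=0x1
Byte[1]=84: continuation. acc=(acc<<6)|0x04=0x44
Byte[2]=98: continuation. acc=(acc<<6)|0x18=0x1118
Completed: cp=U+1118 (starts at byte 0)
Byte[3]=E4: 3-byte lead, need 2 cont bytes. acc=0x4
Byte[4]=8C: continuation. acc=(acc<<6)|0x0C=0x10C
Byte[5]=8D: continuation. acc=(acc<<6)|0x0D=0x430D
Completed: cp=U+430D (starts at byte 3)
Byte[6]=DF: 2-byte lead, need 1 cont bytes. acc=0x1F
Byte[7]=AF: continuation. acc=(acc<<6)|0x2F=0x7EF
Completed: cp=U+07EF (starts at byte 6)
Byte[8]=48: 1-byte ASCII. cp=U+0048
Byte[9]=F0: 4-byte lead, need 3 cont bytes. acc=0x0
Byte[10]=AE: continuation. acc=(acc<<6)|0x2E=0x2E
Byte[11]=96: continuation. acc=(acc<<6)|0x16=0xB96
Byte[12]=9B: continuation. acc=(acc<<6)|0x1B=0x2E59B
Completed: cp=U+2E59B (starts at byte 9)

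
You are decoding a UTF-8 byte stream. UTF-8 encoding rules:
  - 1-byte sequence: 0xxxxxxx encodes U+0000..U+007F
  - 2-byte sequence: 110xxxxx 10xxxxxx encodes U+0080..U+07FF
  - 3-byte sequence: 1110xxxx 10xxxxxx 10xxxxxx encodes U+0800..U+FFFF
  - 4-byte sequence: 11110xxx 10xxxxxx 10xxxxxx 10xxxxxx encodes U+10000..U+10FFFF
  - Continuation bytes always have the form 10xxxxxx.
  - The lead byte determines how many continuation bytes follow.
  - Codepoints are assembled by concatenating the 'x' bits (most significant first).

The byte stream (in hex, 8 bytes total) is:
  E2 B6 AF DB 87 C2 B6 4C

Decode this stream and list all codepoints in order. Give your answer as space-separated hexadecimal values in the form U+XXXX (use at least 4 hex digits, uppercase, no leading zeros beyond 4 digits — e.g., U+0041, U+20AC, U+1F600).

Byte[0]=E2: 3-byte lead, need 2 cont bytes. acc=0x2
Byte[1]=B6: continuation. acc=(acc<<6)|0x36=0xB6
Byte[2]=AF: continuation. acc=(acc<<6)|0x2F=0x2DAF
Completed: cp=U+2DAF (starts at byte 0)
Byte[3]=DB: 2-byte lead, need 1 cont bytes. acc=0x1B
Byte[4]=87: continuation. acc=(acc<<6)|0x07=0x6C7
Completed: cp=U+06C7 (starts at byte 3)
Byte[5]=C2: 2-byte lead, need 1 cont bytes. acc=0x2
Byte[6]=B6: continuation. acc=(acc<<6)|0x36=0xB6
Completed: cp=U+00B6 (starts at byte 5)
Byte[7]=4C: 1-byte ASCII. cp=U+004C

Answer: U+2DAF U+06C7 U+00B6 U+004C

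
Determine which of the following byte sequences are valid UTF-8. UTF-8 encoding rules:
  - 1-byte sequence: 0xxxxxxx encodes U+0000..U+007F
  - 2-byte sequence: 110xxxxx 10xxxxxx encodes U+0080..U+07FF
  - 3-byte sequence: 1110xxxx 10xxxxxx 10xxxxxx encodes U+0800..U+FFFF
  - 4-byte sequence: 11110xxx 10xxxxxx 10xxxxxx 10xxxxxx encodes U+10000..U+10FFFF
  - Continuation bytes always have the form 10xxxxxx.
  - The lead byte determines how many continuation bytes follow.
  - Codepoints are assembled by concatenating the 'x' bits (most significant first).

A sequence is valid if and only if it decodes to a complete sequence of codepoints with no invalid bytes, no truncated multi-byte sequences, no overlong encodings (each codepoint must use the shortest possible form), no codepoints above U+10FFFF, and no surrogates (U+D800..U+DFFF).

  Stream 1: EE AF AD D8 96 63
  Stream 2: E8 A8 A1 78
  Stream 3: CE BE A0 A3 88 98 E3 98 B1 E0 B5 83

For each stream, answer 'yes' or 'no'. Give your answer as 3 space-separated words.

Stream 1: decodes cleanly. VALID
Stream 2: decodes cleanly. VALID
Stream 3: error at byte offset 2. INVALID

Answer: yes yes no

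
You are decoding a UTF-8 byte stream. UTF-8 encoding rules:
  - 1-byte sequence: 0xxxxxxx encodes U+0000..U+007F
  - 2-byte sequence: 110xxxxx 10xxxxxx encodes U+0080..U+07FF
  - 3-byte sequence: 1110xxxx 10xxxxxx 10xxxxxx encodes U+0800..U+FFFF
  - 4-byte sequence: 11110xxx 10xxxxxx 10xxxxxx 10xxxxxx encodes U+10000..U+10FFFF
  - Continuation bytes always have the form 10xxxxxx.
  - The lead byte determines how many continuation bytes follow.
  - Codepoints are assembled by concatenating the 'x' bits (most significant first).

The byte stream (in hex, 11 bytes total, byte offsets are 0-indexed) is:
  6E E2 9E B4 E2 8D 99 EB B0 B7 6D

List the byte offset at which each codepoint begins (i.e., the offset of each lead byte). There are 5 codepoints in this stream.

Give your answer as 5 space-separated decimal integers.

Byte[0]=6E: 1-byte ASCII. cp=U+006E
Byte[1]=E2: 3-byte lead, need 2 cont bytes. acc=0x2
Byte[2]=9E: continuation. acc=(acc<<6)|0x1E=0x9E
Byte[3]=B4: continuation. acc=(acc<<6)|0x34=0x27B4
Completed: cp=U+27B4 (starts at byte 1)
Byte[4]=E2: 3-byte lead, need 2 cont bytes. acc=0x2
Byte[5]=8D: continuation. acc=(acc<<6)|0x0D=0x8D
Byte[6]=99: continuation. acc=(acc<<6)|0x19=0x2359
Completed: cp=U+2359 (starts at byte 4)
Byte[7]=EB: 3-byte lead, need 2 cont bytes. acc=0xB
Byte[8]=B0: continuation. acc=(acc<<6)|0x30=0x2F0
Byte[9]=B7: continuation. acc=(acc<<6)|0x37=0xBC37
Completed: cp=U+BC37 (starts at byte 7)
Byte[10]=6D: 1-byte ASCII. cp=U+006D

Answer: 0 1 4 7 10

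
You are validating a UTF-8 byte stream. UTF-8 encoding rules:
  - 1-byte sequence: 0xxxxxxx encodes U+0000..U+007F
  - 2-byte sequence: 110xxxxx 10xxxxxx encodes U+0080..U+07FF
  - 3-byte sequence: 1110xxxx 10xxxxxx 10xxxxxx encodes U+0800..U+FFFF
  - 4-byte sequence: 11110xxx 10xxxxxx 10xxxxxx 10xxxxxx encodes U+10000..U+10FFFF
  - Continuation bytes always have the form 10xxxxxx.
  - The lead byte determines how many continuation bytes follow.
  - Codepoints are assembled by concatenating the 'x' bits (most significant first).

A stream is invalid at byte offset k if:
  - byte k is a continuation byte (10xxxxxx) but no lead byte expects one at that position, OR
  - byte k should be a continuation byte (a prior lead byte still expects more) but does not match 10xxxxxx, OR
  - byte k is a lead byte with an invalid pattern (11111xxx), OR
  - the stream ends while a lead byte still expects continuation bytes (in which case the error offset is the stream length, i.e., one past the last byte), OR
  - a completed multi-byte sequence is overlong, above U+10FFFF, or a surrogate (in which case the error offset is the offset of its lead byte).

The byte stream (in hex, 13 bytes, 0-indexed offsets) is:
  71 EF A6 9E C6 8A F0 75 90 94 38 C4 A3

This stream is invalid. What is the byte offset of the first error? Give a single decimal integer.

Byte[0]=71: 1-byte ASCII. cp=U+0071
Byte[1]=EF: 3-byte lead, need 2 cont bytes. acc=0xF
Byte[2]=A6: continuation. acc=(acc<<6)|0x26=0x3E6
Byte[3]=9E: continuation. acc=(acc<<6)|0x1E=0xF99E
Completed: cp=U+F99E (starts at byte 1)
Byte[4]=C6: 2-byte lead, need 1 cont bytes. acc=0x6
Byte[5]=8A: continuation. acc=(acc<<6)|0x0A=0x18A
Completed: cp=U+018A (starts at byte 4)
Byte[6]=F0: 4-byte lead, need 3 cont bytes. acc=0x0
Byte[7]=75: expected 10xxxxxx continuation. INVALID

Answer: 7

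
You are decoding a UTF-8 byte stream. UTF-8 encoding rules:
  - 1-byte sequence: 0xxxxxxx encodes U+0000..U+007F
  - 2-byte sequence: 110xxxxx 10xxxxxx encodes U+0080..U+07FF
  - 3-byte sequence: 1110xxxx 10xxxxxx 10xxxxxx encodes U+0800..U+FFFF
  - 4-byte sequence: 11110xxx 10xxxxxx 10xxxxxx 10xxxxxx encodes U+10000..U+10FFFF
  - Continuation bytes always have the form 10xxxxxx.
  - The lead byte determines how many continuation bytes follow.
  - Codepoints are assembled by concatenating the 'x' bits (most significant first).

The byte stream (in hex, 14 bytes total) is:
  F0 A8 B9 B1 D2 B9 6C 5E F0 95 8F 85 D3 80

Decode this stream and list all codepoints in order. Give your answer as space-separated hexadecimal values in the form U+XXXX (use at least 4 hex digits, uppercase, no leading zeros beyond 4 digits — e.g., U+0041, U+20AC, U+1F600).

Answer: U+28E71 U+04B9 U+006C U+005E U+153C5 U+04C0

Derivation:
Byte[0]=F0: 4-byte lead, need 3 cont bytes. acc=0x0
Byte[1]=A8: continuation. acc=(acc<<6)|0x28=0x28
Byte[2]=B9: continuation. acc=(acc<<6)|0x39=0xA39
Byte[3]=B1: continuation. acc=(acc<<6)|0x31=0x28E71
Completed: cp=U+28E71 (starts at byte 0)
Byte[4]=D2: 2-byte lead, need 1 cont bytes. acc=0x12
Byte[5]=B9: continuation. acc=(acc<<6)|0x39=0x4B9
Completed: cp=U+04B9 (starts at byte 4)
Byte[6]=6C: 1-byte ASCII. cp=U+006C
Byte[7]=5E: 1-byte ASCII. cp=U+005E
Byte[8]=F0: 4-byte lead, need 3 cont bytes. acc=0x0
Byte[9]=95: continuation. acc=(acc<<6)|0x15=0x15
Byte[10]=8F: continuation. acc=(acc<<6)|0x0F=0x54F
Byte[11]=85: continuation. acc=(acc<<6)|0x05=0x153C5
Completed: cp=U+153C5 (starts at byte 8)
Byte[12]=D3: 2-byte lead, need 1 cont bytes. acc=0x13
Byte[13]=80: continuation. acc=(acc<<6)|0x00=0x4C0
Completed: cp=U+04C0 (starts at byte 12)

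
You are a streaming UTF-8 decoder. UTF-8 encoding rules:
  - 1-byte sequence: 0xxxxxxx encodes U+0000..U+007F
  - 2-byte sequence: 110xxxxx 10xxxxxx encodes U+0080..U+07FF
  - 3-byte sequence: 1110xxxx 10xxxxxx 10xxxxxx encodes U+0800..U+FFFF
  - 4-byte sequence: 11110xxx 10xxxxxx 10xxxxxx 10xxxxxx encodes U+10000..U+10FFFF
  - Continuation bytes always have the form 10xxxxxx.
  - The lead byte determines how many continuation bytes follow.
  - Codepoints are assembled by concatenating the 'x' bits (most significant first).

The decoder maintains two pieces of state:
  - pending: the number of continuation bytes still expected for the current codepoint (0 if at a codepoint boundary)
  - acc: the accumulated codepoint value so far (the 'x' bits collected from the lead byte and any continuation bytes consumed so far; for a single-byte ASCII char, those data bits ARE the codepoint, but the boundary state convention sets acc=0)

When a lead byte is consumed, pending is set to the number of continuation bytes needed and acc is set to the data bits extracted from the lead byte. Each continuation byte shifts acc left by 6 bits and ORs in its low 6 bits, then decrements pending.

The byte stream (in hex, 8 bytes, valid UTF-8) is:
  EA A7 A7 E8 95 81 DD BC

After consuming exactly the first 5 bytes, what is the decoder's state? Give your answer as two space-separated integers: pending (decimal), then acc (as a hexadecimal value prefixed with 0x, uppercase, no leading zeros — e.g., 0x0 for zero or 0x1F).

Byte[0]=EA: 3-byte lead. pending=2, acc=0xA
Byte[1]=A7: continuation. acc=(acc<<6)|0x27=0x2A7, pending=1
Byte[2]=A7: continuation. acc=(acc<<6)|0x27=0xA9E7, pending=0
Byte[3]=E8: 3-byte lead. pending=2, acc=0x8
Byte[4]=95: continuation. acc=(acc<<6)|0x15=0x215, pending=1

Answer: 1 0x215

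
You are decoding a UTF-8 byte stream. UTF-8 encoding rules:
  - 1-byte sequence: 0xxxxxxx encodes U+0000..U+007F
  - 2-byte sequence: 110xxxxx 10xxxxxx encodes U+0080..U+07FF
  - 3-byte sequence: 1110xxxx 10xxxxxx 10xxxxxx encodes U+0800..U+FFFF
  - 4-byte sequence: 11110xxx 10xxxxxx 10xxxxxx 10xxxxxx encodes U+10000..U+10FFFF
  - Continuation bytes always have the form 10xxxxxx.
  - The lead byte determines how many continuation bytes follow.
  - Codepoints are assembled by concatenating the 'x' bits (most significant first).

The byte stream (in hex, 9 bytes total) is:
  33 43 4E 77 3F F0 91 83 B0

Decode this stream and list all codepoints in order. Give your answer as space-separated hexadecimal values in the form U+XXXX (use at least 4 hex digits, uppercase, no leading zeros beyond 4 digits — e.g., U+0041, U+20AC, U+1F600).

Byte[0]=33: 1-byte ASCII. cp=U+0033
Byte[1]=43: 1-byte ASCII. cp=U+0043
Byte[2]=4E: 1-byte ASCII. cp=U+004E
Byte[3]=77: 1-byte ASCII. cp=U+0077
Byte[4]=3F: 1-byte ASCII. cp=U+003F
Byte[5]=F0: 4-byte lead, need 3 cont bytes. acc=0x0
Byte[6]=91: continuation. acc=(acc<<6)|0x11=0x11
Byte[7]=83: continuation. acc=(acc<<6)|0x03=0x443
Byte[8]=B0: continuation. acc=(acc<<6)|0x30=0x110F0
Completed: cp=U+110F0 (starts at byte 5)

Answer: U+0033 U+0043 U+004E U+0077 U+003F U+110F0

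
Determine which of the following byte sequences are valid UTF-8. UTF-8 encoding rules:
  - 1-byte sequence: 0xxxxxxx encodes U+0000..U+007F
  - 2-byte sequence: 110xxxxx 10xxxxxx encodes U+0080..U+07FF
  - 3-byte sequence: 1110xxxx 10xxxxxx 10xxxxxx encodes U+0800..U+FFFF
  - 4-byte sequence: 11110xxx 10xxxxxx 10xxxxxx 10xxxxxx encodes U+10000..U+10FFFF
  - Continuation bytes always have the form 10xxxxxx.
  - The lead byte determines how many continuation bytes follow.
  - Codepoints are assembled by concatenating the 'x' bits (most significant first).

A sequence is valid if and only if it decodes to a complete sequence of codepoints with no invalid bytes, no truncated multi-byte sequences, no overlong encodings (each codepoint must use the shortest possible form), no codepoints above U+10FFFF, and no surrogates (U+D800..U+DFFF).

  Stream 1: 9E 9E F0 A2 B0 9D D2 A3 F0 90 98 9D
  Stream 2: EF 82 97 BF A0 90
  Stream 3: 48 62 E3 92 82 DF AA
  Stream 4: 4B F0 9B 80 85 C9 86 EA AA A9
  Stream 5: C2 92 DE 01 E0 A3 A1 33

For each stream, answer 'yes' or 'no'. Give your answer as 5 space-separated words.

Stream 1: error at byte offset 0. INVALID
Stream 2: error at byte offset 3. INVALID
Stream 3: decodes cleanly. VALID
Stream 4: decodes cleanly. VALID
Stream 5: error at byte offset 3. INVALID

Answer: no no yes yes no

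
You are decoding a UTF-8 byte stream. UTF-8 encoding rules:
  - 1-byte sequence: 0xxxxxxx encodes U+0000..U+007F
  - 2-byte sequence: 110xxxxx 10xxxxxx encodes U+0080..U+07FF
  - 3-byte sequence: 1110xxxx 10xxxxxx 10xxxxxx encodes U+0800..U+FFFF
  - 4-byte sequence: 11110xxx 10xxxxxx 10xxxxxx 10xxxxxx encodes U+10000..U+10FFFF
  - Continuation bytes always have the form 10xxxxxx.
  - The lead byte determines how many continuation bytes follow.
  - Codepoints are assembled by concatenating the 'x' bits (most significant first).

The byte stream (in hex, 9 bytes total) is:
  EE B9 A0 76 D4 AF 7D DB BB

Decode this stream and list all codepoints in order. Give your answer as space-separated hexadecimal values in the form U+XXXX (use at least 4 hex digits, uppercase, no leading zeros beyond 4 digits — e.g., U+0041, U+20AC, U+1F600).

Byte[0]=EE: 3-byte lead, need 2 cont bytes. acc=0xE
Byte[1]=B9: continuation. acc=(acc<<6)|0x39=0x3B9
Byte[2]=A0: continuation. acc=(acc<<6)|0x20=0xEE60
Completed: cp=U+EE60 (starts at byte 0)
Byte[3]=76: 1-byte ASCII. cp=U+0076
Byte[4]=D4: 2-byte lead, need 1 cont bytes. acc=0x14
Byte[5]=AF: continuation. acc=(acc<<6)|0x2F=0x52F
Completed: cp=U+052F (starts at byte 4)
Byte[6]=7D: 1-byte ASCII. cp=U+007D
Byte[7]=DB: 2-byte lead, need 1 cont bytes. acc=0x1B
Byte[8]=BB: continuation. acc=(acc<<6)|0x3B=0x6FB
Completed: cp=U+06FB (starts at byte 7)

Answer: U+EE60 U+0076 U+052F U+007D U+06FB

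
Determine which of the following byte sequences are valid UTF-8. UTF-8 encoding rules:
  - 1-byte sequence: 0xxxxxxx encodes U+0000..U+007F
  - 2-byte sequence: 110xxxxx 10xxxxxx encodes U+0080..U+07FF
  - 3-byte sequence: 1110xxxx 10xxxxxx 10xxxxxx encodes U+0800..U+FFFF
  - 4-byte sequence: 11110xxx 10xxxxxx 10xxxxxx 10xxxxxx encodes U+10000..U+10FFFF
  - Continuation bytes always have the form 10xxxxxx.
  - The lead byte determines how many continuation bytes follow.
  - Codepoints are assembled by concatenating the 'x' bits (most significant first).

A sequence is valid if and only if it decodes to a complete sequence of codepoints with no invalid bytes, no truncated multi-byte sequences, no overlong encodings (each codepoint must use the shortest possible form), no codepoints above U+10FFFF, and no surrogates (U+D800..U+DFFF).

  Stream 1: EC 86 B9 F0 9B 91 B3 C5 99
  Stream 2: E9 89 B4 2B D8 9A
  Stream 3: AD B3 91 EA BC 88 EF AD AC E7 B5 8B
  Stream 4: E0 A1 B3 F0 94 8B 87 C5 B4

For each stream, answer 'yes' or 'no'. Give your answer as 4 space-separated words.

Answer: yes yes no yes

Derivation:
Stream 1: decodes cleanly. VALID
Stream 2: decodes cleanly. VALID
Stream 3: error at byte offset 0. INVALID
Stream 4: decodes cleanly. VALID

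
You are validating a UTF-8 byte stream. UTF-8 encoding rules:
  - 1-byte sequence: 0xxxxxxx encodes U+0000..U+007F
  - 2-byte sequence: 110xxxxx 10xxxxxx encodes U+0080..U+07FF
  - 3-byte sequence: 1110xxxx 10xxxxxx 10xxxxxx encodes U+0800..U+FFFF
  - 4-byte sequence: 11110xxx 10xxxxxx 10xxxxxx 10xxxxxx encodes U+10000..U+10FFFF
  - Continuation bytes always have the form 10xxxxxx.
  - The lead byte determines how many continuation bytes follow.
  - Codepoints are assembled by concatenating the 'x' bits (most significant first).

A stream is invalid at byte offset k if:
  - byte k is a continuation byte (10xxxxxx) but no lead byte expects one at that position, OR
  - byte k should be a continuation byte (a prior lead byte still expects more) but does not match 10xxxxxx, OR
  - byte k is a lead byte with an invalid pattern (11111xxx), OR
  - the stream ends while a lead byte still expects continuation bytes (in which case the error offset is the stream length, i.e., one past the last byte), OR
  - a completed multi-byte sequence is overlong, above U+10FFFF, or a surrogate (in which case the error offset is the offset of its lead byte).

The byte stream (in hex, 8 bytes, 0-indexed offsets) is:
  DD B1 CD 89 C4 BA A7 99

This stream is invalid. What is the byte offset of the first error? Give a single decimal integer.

Byte[0]=DD: 2-byte lead, need 1 cont bytes. acc=0x1D
Byte[1]=B1: continuation. acc=(acc<<6)|0x31=0x771
Completed: cp=U+0771 (starts at byte 0)
Byte[2]=CD: 2-byte lead, need 1 cont bytes. acc=0xD
Byte[3]=89: continuation. acc=(acc<<6)|0x09=0x349
Completed: cp=U+0349 (starts at byte 2)
Byte[4]=C4: 2-byte lead, need 1 cont bytes. acc=0x4
Byte[5]=BA: continuation. acc=(acc<<6)|0x3A=0x13A
Completed: cp=U+013A (starts at byte 4)
Byte[6]=A7: INVALID lead byte (not 0xxx/110x/1110/11110)

Answer: 6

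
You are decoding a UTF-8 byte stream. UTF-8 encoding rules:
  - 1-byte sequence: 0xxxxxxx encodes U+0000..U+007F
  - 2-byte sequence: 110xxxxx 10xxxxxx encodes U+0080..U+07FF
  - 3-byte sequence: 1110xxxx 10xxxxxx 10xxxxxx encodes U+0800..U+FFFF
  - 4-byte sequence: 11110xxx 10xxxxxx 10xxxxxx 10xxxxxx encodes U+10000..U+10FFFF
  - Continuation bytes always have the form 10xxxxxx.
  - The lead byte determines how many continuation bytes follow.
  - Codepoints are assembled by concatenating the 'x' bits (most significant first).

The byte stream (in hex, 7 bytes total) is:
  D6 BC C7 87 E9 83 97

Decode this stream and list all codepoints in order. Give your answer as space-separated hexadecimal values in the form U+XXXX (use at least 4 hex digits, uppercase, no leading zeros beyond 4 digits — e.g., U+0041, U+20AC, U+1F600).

Byte[0]=D6: 2-byte lead, need 1 cont bytes. acc=0x16
Byte[1]=BC: continuation. acc=(acc<<6)|0x3C=0x5BC
Completed: cp=U+05BC (starts at byte 0)
Byte[2]=C7: 2-byte lead, need 1 cont bytes. acc=0x7
Byte[3]=87: continuation. acc=(acc<<6)|0x07=0x1C7
Completed: cp=U+01C7 (starts at byte 2)
Byte[4]=E9: 3-byte lead, need 2 cont bytes. acc=0x9
Byte[5]=83: continuation. acc=(acc<<6)|0x03=0x243
Byte[6]=97: continuation. acc=(acc<<6)|0x17=0x90D7
Completed: cp=U+90D7 (starts at byte 4)

Answer: U+05BC U+01C7 U+90D7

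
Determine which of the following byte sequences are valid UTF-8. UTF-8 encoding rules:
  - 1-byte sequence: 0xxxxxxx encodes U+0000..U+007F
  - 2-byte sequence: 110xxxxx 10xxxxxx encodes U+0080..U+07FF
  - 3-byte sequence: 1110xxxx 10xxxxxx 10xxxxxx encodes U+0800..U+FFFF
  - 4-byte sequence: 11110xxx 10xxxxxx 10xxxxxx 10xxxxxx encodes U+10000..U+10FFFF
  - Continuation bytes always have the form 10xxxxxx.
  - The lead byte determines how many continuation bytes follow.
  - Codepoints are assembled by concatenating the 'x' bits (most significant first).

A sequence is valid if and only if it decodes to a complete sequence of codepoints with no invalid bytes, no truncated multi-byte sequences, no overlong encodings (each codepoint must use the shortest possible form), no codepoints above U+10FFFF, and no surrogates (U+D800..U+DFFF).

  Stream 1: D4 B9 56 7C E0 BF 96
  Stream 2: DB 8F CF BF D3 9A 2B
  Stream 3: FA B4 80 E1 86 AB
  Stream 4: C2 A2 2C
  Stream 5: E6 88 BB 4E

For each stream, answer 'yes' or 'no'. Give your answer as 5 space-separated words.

Answer: yes yes no yes yes

Derivation:
Stream 1: decodes cleanly. VALID
Stream 2: decodes cleanly. VALID
Stream 3: error at byte offset 0. INVALID
Stream 4: decodes cleanly. VALID
Stream 5: decodes cleanly. VALID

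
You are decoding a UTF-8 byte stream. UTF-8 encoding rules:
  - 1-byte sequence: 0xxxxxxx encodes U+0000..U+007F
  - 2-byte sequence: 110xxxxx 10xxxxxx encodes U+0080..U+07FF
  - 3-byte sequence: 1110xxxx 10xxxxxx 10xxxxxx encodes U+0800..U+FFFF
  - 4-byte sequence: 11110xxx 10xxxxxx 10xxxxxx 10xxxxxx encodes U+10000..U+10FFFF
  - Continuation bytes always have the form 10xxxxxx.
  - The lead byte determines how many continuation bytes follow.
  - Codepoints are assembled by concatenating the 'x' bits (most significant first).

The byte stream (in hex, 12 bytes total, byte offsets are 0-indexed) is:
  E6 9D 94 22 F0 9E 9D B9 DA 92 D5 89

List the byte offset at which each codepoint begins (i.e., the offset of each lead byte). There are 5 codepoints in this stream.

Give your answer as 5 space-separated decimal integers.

Answer: 0 3 4 8 10

Derivation:
Byte[0]=E6: 3-byte lead, need 2 cont bytes. acc=0x6
Byte[1]=9D: continuation. acc=(acc<<6)|0x1D=0x19D
Byte[2]=94: continuation. acc=(acc<<6)|0x14=0x6754
Completed: cp=U+6754 (starts at byte 0)
Byte[3]=22: 1-byte ASCII. cp=U+0022
Byte[4]=F0: 4-byte lead, need 3 cont bytes. acc=0x0
Byte[5]=9E: continuation. acc=(acc<<6)|0x1E=0x1E
Byte[6]=9D: continuation. acc=(acc<<6)|0x1D=0x79D
Byte[7]=B9: continuation. acc=(acc<<6)|0x39=0x1E779
Completed: cp=U+1E779 (starts at byte 4)
Byte[8]=DA: 2-byte lead, need 1 cont bytes. acc=0x1A
Byte[9]=92: continuation. acc=(acc<<6)|0x12=0x692
Completed: cp=U+0692 (starts at byte 8)
Byte[10]=D5: 2-byte lead, need 1 cont bytes. acc=0x15
Byte[11]=89: continuation. acc=(acc<<6)|0x09=0x549
Completed: cp=U+0549 (starts at byte 10)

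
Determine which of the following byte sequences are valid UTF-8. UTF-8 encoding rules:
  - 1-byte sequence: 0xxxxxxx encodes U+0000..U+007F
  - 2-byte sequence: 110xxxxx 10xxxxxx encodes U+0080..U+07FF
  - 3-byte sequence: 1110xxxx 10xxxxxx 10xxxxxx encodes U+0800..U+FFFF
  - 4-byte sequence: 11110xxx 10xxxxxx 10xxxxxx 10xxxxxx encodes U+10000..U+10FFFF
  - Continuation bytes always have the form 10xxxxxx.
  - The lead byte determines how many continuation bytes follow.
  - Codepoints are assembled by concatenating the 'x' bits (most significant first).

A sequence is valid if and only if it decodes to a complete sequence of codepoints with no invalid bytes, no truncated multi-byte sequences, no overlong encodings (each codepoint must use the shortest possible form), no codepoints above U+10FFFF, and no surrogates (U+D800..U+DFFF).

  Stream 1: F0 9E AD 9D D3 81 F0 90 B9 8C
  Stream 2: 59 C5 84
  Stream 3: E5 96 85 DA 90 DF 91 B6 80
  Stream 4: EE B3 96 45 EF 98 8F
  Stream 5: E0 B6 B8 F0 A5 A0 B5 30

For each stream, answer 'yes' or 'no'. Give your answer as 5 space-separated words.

Answer: yes yes no yes yes

Derivation:
Stream 1: decodes cleanly. VALID
Stream 2: decodes cleanly. VALID
Stream 3: error at byte offset 7. INVALID
Stream 4: decodes cleanly. VALID
Stream 5: decodes cleanly. VALID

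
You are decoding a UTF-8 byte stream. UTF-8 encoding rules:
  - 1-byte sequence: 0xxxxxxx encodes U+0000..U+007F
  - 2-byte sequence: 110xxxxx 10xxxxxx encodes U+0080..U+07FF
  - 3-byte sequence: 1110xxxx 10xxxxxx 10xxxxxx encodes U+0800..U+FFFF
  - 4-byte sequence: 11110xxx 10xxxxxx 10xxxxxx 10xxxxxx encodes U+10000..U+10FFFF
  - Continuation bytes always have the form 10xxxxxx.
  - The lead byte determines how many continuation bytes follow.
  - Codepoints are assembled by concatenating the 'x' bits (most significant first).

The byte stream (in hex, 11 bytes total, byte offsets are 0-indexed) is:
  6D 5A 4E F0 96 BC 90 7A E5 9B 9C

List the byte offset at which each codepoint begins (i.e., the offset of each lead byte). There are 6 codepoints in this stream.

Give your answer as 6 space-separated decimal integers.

Answer: 0 1 2 3 7 8

Derivation:
Byte[0]=6D: 1-byte ASCII. cp=U+006D
Byte[1]=5A: 1-byte ASCII. cp=U+005A
Byte[2]=4E: 1-byte ASCII. cp=U+004E
Byte[3]=F0: 4-byte lead, need 3 cont bytes. acc=0x0
Byte[4]=96: continuation. acc=(acc<<6)|0x16=0x16
Byte[5]=BC: continuation. acc=(acc<<6)|0x3C=0x5BC
Byte[6]=90: continuation. acc=(acc<<6)|0x10=0x16F10
Completed: cp=U+16F10 (starts at byte 3)
Byte[7]=7A: 1-byte ASCII. cp=U+007A
Byte[8]=E5: 3-byte lead, need 2 cont bytes. acc=0x5
Byte[9]=9B: continuation. acc=(acc<<6)|0x1B=0x15B
Byte[10]=9C: continuation. acc=(acc<<6)|0x1C=0x56DC
Completed: cp=U+56DC (starts at byte 8)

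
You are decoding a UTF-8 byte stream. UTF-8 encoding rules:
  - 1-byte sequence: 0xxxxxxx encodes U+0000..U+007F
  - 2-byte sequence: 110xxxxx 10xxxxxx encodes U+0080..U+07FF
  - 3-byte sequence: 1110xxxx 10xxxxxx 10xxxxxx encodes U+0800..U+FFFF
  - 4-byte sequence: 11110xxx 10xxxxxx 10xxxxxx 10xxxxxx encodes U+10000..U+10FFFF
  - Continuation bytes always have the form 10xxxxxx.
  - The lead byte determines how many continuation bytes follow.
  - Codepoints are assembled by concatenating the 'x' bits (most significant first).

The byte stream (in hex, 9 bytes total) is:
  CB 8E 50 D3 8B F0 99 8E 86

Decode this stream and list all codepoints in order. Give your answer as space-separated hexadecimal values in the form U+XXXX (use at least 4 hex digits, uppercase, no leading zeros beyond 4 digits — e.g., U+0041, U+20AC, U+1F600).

Byte[0]=CB: 2-byte lead, need 1 cont bytes. acc=0xB
Byte[1]=8E: continuation. acc=(acc<<6)|0x0E=0x2CE
Completed: cp=U+02CE (starts at byte 0)
Byte[2]=50: 1-byte ASCII. cp=U+0050
Byte[3]=D3: 2-byte lead, need 1 cont bytes. acc=0x13
Byte[4]=8B: continuation. acc=(acc<<6)|0x0B=0x4CB
Completed: cp=U+04CB (starts at byte 3)
Byte[5]=F0: 4-byte lead, need 3 cont bytes. acc=0x0
Byte[6]=99: continuation. acc=(acc<<6)|0x19=0x19
Byte[7]=8E: continuation. acc=(acc<<6)|0x0E=0x64E
Byte[8]=86: continuation. acc=(acc<<6)|0x06=0x19386
Completed: cp=U+19386 (starts at byte 5)

Answer: U+02CE U+0050 U+04CB U+19386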